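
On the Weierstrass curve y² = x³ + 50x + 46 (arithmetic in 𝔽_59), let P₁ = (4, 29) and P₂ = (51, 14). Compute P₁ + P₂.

(24, 5)

(4, 29) + (51, 14). λ = (14 - 29)/(51 - 4) ≡ 44/47 mod 59. 47⁻¹ ≡ 54 (mod 59) since 47·54 = 2538 ≡ 1, so λ ≡ 16.
  x = λ² - 4 - 51 = 256 - 55 ≡ 24; y = λ·(4 - 24) - 29 ≡ 5. → (24, 5)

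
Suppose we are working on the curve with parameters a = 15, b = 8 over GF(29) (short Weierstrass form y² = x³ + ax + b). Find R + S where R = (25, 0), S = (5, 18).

(3, 15)

(25, 0) + (5, 18). λ = (18 - 0)/(5 - 25) ≡ 18/9 mod 29. 9⁻¹ ≡ 13 (mod 29) since 9·13 = 117 ≡ 1, so λ ≡ 2.
  x = λ² - 25 - 5 = 4 - 30 ≡ 3; y = λ·(25 - 3) - 0 ≡ 15. → (3, 15)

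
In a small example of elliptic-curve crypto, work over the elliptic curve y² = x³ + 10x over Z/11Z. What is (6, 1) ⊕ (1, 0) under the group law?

(8, 3)

(6, 1) + (1, 0). λ = (0 - 1)/(1 - 6) ≡ 10/6 mod 11. 6⁻¹ ≡ 2 (mod 11), so λ ≡ 9.
  x = λ² - 6 - 1 = 81 - 7 ≡ 8; y = λ·(6 - 8) - 1 ≡ 3. → (8, 3)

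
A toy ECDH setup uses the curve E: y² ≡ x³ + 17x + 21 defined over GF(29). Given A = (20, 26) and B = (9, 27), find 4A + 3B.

(14, 25)

First 4A:
Double-and-add on 4 = (100)₂. Start with A = (20, 26) for the leading 1-bit.
double: tangent at (20, 26): λ = (3·20² + 17)/(2·26) ≡ 28/23. 23⁻¹ ≡ 24 (mod 29), so λ ≡ 28·24 ≡ 5.
  x = λ² - 20 - 20 = 25 - 40 ≡ 14; y = λ·(20 - 14) - 26 ≡ 4. → (14, 4)
double: tangent at (14, 4): λ = (3·14² + 17)/(2·4) ≡ 25/8. 8⁻¹ ≡ 11 (mod 29), so λ ≡ 25·11 ≡ 14.
  x = λ² - 14 - 14 = 196 - 28 ≡ 23; y = λ·(14 - 23) - 4 ≡ 15. → (23, 15)
4A = (23, 15).
Next 3B:
Repeated addition: build up to 3B.
2B: tangent at (9, 27): λ = (3·9² + 17)/(2·27) ≡ 28/25. 25⁻¹ ≡ 7 (mod 29) since 25·7 = 175 ≡ 1, so λ ≡ 28·7 ≡ 22.
  x = λ² - 9 - 9 = 484 - 18 ≡ 2; y = λ·(9 - 2) - 27 ≡ 11. → (2, 11)
3B: (2, 11) + (9, 27). λ = (27 - 11)/(9 - 2) ≡ 16/7 mod 29. 7⁻¹ ≡ 25 (mod 29) since 7·25 = 175 ≡ 1, so λ ≡ 23.
  x = λ² - 2 - 9 = 529 - 11 ≡ 25; y = λ·(2 - 25) - 11 ≡ 11. → (25, 11)
3B = (25, 11).
Finally 4A + 3B:
(23, 15) + (25, 11). λ = (11 - 15)/(25 - 23) ≡ 25/2 mod 29. 2⁻¹ ≡ 15 (mod 29) since 2·15 = 30 ≡ 1, so λ ≡ 27.
  x = λ² - 23 - 25 = 729 - 48 ≡ 14; y = λ·(23 - 14) - 15 ≡ 25. → (14, 25)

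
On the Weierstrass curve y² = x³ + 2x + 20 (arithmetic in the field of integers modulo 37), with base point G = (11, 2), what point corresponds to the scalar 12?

Repeated addition: build up to 12G.
2G: tangent at (11, 2): λ = (3·11² + 2)/(2·2) ≡ 32/4. 4⁻¹ ≡ 28 (mod 37) since 4·28 = 112 ≡ 1, so λ ≡ 32·28 ≡ 8.
  x = λ² - 11 - 11 = 64 - 22 ≡ 5; y = λ·(11 - 5) - 2 ≡ 9. → (5, 9)
3G: (5, 9) + (11, 2). λ = (2 - 9)/(11 - 5) ≡ 30/6 mod 37. 6⁻¹ ≡ 31 (mod 37), so λ ≡ 5.
  x = λ² - 5 - 11 = 25 - 16 ≡ 9; y = λ·(5 - 9) - 9 ≡ 8. → (9, 8)
4G: (9, 8) + (11, 2). λ = (2 - 8)/(11 - 9) ≡ 31/2 mod 37. 2⁻¹ ≡ 19 (mod 37) since 2·19 = 38 ≡ 1, so λ ≡ 34.
  x = λ² - 9 - 11 = 1156 - 20 ≡ 26; y = λ·(9 - 26) - 8 ≡ 6. → (26, 6)
5G: (26, 6) + (11, 2). λ = (2 - 6)/(11 - 26) ≡ 33/22 mod 37. 22⁻¹ ≡ 32 (mod 37), so λ ≡ 20.
  x = λ² - 26 - 11 = 400 - 37 ≡ 30; y = λ·(26 - 30) - 6 ≡ 25. → (30, 25)
6G: (30, 25) + (11, 2). λ = (2 - 25)/(11 - 30) ≡ 14/18 mod 37. 18⁻¹ ≡ 35 (mod 37) since 18·35 = 630 ≡ 1, so λ ≡ 9.
  x = λ² - 30 - 11 = 81 - 41 ≡ 3; y = λ·(30 - 3) - 25 ≡ 33. → (3, 33)
7G: (3, 33) + (11, 2). λ = (2 - 33)/(11 - 3) ≡ 6/8 mod 37. 8⁻¹ ≡ 14 (mod 37) since 8·14 = 112 ≡ 1, so λ ≡ 10.
  x = λ² - 3 - 11 = 100 - 14 ≡ 12; y = λ·(3 - 12) - 33 ≡ 25. → (12, 25)
8G: (12, 25) + (11, 2). λ = (2 - 25)/(11 - 12) ≡ 14/36 mod 37. 36⁻¹ ≡ 36 (mod 37) since 36·36 = 1296 ≡ 1, so λ ≡ 23.
  x = λ² - 12 - 11 = 529 - 23 ≡ 25; y = λ·(12 - 25) - 25 ≡ 9. → (25, 9)
9G: (25, 9) + (11, 2). λ = (2 - 9)/(11 - 25) ≡ 30/23 mod 37. 23⁻¹ ≡ 29 (mod 37), so λ ≡ 19.
  x = λ² - 25 - 11 = 361 - 36 ≡ 29; y = λ·(25 - 29) - 9 ≡ 26. → (29, 26)
10G: (29, 26) + (11, 2). λ = (2 - 26)/(11 - 29) ≡ 13/19 mod 37. 19⁻¹ ≡ 2 (mod 37), so λ ≡ 26.
  x = λ² - 29 - 11 = 676 - 40 ≡ 7; y = λ·(29 - 7) - 26 ≡ 28. → (7, 28)
11G: (7, 28) + (11, 2). λ = (2 - 28)/(11 - 7) ≡ 11/4 mod 37. 4⁻¹ ≡ 28 (mod 37), so λ ≡ 12.
  x = λ² - 7 - 11 = 144 - 18 ≡ 15; y = λ·(7 - 15) - 28 ≡ 24. → (15, 24)
12G: (15, 24) + (11, 2). λ = (2 - 24)/(11 - 15) ≡ 15/33 mod 37. 33⁻¹ ≡ 9 (mod 37), so λ ≡ 24.
  x = λ² - 15 - 11 = 576 - 26 ≡ 32; y = λ·(15 - 32) - 24 ≡ 12. → (32, 12)

(32, 12)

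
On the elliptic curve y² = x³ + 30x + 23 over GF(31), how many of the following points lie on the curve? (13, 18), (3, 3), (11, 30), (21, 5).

1

(13, 18): 18² ≡ 14, rhs ≡ 6 → off.
(3, 3): 3² ≡ 9, rhs ≡ 16 → off.
(11, 30): 30² ≡ 1, rhs ≡ 10 → off.
(21, 5): 5² ≡ 25, rhs ≡ 25 → on.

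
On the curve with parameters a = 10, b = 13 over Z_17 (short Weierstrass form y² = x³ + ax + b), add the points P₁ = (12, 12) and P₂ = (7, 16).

(12, 12) + (7, 16). λ = (16 - 12)/(7 - 12) ≡ 4/12 mod 17. 12⁻¹ ≡ 10 (mod 17), so λ ≡ 6.
  x = λ² - 12 - 7 = 36 - 19 ≡ 0; y = λ·(12 - 0) - 12 ≡ 9. → (0, 9)

(0, 9)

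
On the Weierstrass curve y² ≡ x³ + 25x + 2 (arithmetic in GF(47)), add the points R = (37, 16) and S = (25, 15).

(37, 16) + (25, 15). λ = (15 - 16)/(25 - 37) ≡ 46/35 mod 47. 35⁻¹ ≡ 43 (mod 47) since 35·43 = 1505 ≡ 1, so λ ≡ 4.
  x = λ² - 37 - 25 = 16 - 62 ≡ 1; y = λ·(37 - 1) - 16 ≡ 34. → (1, 34)

(1, 34)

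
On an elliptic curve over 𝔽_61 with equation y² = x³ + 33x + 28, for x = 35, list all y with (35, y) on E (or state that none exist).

x³ + 33x + 28 = 44058 ≡ 16 (mod 61).
Square roots of 16 mod 61: 4 and 57 (since 4² = 16 ≡ 16).

4, 57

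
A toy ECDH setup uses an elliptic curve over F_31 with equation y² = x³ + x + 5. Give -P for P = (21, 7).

-(21, 7) = (21, -7 mod 31) = (21, 24).

(21, 24)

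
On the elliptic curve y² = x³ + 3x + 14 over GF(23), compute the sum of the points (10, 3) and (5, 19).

(10, 3) + (5, 19). λ = (19 - 3)/(5 - 10) ≡ 16/18 mod 23. 18⁻¹ ≡ 9 (mod 23), so λ ≡ 6.
  x = λ² - 10 - 5 = 36 - 15 ≡ 21; y = λ·(10 - 21) - 3 ≡ 0. → (21, 0)

(21, 0)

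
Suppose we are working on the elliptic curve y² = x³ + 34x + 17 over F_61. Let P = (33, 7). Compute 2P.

(41, 50)

tangent at (33, 7): λ = (3·33² + 34)/(2·7) ≡ 7/14. 14⁻¹ ≡ 48 (mod 61) since 14·48 = 672 ≡ 1, so λ ≡ 7·48 ≡ 31.
  x = λ² - 33 - 33 = 961 - 66 ≡ 41; y = λ·(33 - 41) - 7 ≡ 50. → (41, 50)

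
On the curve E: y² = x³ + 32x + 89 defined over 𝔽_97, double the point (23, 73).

tangent at (23, 73): λ = (3·23² + 32)/(2·73) ≡ 67/49. 49⁻¹ ≡ 2 (mod 97), so λ ≡ 67·2 ≡ 37.
  x = λ² - 23 - 23 = 1369 - 46 ≡ 62; y = λ·(23 - 62) - 73 ≡ 36. → (62, 36)

(62, 36)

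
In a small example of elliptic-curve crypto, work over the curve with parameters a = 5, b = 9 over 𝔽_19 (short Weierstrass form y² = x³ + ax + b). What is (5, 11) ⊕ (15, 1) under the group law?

(5, 11) + (15, 1). λ = (1 - 11)/(15 - 5) ≡ 9/10 mod 19. 10⁻¹ ≡ 2 (mod 19), so λ ≡ 18.
  x = λ² - 5 - 15 = 324 - 20 ≡ 0; y = λ·(5 - 0) - 11 ≡ 3. → (0, 3)

(0, 3)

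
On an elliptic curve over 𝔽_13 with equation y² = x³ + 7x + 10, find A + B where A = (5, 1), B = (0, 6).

(5, 1) + (0, 6). λ = (6 - 1)/(0 - 5) ≡ 5/8 mod 13. 8⁻¹ ≡ 5 (mod 13), so λ ≡ 12.
  x = λ² - 5 - 0 = 144 - 5 ≡ 9; y = λ·(5 - 9) - 1 ≡ 3. → (9, 3)

(9, 3)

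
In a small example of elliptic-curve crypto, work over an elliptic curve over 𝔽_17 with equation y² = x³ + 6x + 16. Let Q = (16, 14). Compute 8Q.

(5, 1)

Repeated addition: build up to 8Q.
2Q: tangent at (16, 14): λ = (3·16² + 6)/(2·14) ≡ 9/11. 11⁻¹ ≡ 14 (mod 17), so λ ≡ 9·14 ≡ 7.
  x = λ² - 16 - 16 = 49 - 32 ≡ 0; y = λ·(16 - 0) - 14 ≡ 13. → (0, 13)
3Q: (0, 13) + (16, 14). λ = (14 - 13)/(16 - 0) ≡ 1/16 mod 17. 16⁻¹ ≡ 16 (mod 17) since 16·16 = 256 ≡ 1, so λ ≡ 16.
  x = λ² - 0 - 16 = 256 - 16 ≡ 2; y = λ·(0 - 2) - 13 ≡ 6. → (2, 6)
4Q: (2, 6) + (16, 14). λ = (14 - 6)/(16 - 2) ≡ 8/14 mod 17. 14⁻¹ ≡ 11 (mod 17), so λ ≡ 3.
  x = λ² - 2 - 16 = 9 - 18 ≡ 8; y = λ·(2 - 8) - 6 ≡ 10. → (8, 10)
5Q: (8, 10) + (16, 14). λ = (14 - 10)/(16 - 8) ≡ 4/8 mod 17. 8⁻¹ ≡ 15 (mod 17), so λ ≡ 9.
  x = λ² - 8 - 16 = 81 - 24 ≡ 6; y = λ·(8 - 6) - 10 ≡ 8. → (6, 8)
6Q: (6, 8) + (16, 14). λ = (14 - 8)/(16 - 6) ≡ 6/10 mod 17. 10⁻¹ ≡ 12 (mod 17) since 10·12 = 120 ≡ 1, so λ ≡ 4.
  x = λ² - 6 - 16 = 16 - 22 ≡ 11; y = λ·(6 - 11) - 8 ≡ 6. → (11, 6)
7Q: (11, 6) + (16, 14). λ = (14 - 6)/(16 - 11) ≡ 8/5 mod 17. 5⁻¹ ≡ 7 (mod 17), so λ ≡ 5.
  x = λ² - 11 - 16 = 25 - 27 ≡ 15; y = λ·(11 - 15) - 6 ≡ 8. → (15, 8)
8Q: (15, 8) + (16, 14). λ = (14 - 8)/(16 - 15) ≡ 6/1 mod 17. 1⁻¹ ≡ 1 (mod 17) since 1·1 = 1 ≡ 1, so λ ≡ 6.
  x = λ² - 15 - 16 = 36 - 31 ≡ 5; y = λ·(15 - 5) - 8 ≡ 1. → (5, 1)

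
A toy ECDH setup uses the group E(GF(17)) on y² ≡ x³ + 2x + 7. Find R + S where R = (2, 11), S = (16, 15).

(14, 5)

(2, 11) + (16, 15). λ = (15 - 11)/(16 - 2) ≡ 4/14 mod 17. 14⁻¹ ≡ 11 (mod 17), so λ ≡ 10.
  x = λ² - 2 - 16 = 100 - 18 ≡ 14; y = λ·(2 - 14) - 11 ≡ 5. → (14, 5)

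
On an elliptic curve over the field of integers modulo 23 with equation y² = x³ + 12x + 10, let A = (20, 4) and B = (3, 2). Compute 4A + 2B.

(19, 6)

First 4A:
Repeated addition: build up to 4A.
2A: tangent at (20, 4): λ = (3·20² + 12)/(2·4) ≡ 16/8. 8⁻¹ ≡ 3 (mod 23), so λ ≡ 16·3 ≡ 2.
  x = λ² - 20 - 20 = 4 - 40 ≡ 10; y = λ·(20 - 10) - 4 ≡ 16. → (10, 16)
3A: (10, 16) + (20, 4). λ = (4 - 16)/(20 - 10) ≡ 11/10 mod 23. 10⁻¹ ≡ 7 (mod 23), so λ ≡ 8.
  x = λ² - 10 - 20 = 64 - 30 ≡ 11; y = λ·(10 - 11) - 16 ≡ 22. → (11, 22)
4A: (11, 22) + (20, 4). λ = (4 - 22)/(20 - 11) ≡ 5/9 mod 23. 9⁻¹ ≡ 18 (mod 23) since 9·18 = 162 ≡ 1, so λ ≡ 21.
  x = λ² - 11 - 20 = 441 - 31 ≡ 19; y = λ·(11 - 19) - 22 ≡ 17. → (19, 17)
4A = (19, 17).
Next 2B:
Repeated addition: build up to 2B.
2B: tangent at (3, 2): λ = (3·3² + 12)/(2·2) ≡ 16/4. 4⁻¹ ≡ 6 (mod 23) since 4·6 = 24 ≡ 1, so λ ≡ 16·6 ≡ 4.
  x = λ² - 3 - 3 = 16 - 6 ≡ 10; y = λ·(3 - 10) - 2 ≡ 16. → (10, 16)
2B = (10, 16).
Finally 4A + 2B:
(19, 17) + (10, 16). λ = (16 - 17)/(10 - 19) ≡ 22/14 mod 23. 14⁻¹ ≡ 5 (mod 23) since 14·5 = 70 ≡ 1, so λ ≡ 18.
  x = λ² - 19 - 10 = 324 - 29 ≡ 19; y = λ·(19 - 19) - 17 ≡ 6. → (19, 6)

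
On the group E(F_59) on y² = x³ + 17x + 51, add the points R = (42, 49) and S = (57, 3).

(42, 49) + (57, 3). λ = (3 - 49)/(57 - 42) ≡ 13/15 mod 59. 15⁻¹ ≡ 4 (mod 59) since 15·4 = 60 ≡ 1, so λ ≡ 52.
  x = λ² - 42 - 57 = 2704 - 99 ≡ 9; y = λ·(42 - 9) - 49 ≡ 15. → (9, 15)

(9, 15)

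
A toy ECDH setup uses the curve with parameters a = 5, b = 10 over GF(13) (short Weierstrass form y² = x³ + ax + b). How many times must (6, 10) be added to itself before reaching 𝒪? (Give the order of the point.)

2P: tangent at (6, 10): λ = (3·6² + 5)/(2·10) ≡ 9/7. 7⁻¹ ≡ 2 (mod 13), so λ ≡ 9·2 ≡ 5.
  x = λ² - 6 - 6 = 25 - 12 ≡ 0; y = λ·(6 - 0) - 10 ≡ 7. → (0, 7)
3P: (0, 7) + (6, 10). λ = (10 - 7)/(6 - 0) ≡ 3/6 mod 13. 6⁻¹ ≡ 11 (mod 13), so λ ≡ 7.
  x = λ² - 0 - 6 = 49 - 6 ≡ 4; y = λ·(0 - 4) - 7 ≡ 4. → (4, 4)
4P: (4, 4) + (6, 10). λ = (10 - 4)/(6 - 4) ≡ 6/2 mod 13. 2⁻¹ ≡ 7 (mod 13), so λ ≡ 3.
  x = λ² - 4 - 6 = 9 - 10 ≡ 12; y = λ·(4 - 12) - 4 ≡ 11. → (12, 11)
5P: (12, 11) + (6, 10). λ = (10 - 11)/(6 - 12) ≡ 12/7 mod 13. 7⁻¹ ≡ 2 (mod 13), so λ ≡ 11.
  x = λ² - 12 - 6 = 121 - 18 ≡ 12; y = λ·(12 - 12) - 11 ≡ 2. → (12, 2)
6P: (12, 2) + (6, 10). λ = (10 - 2)/(6 - 12) ≡ 8/7 mod 13. 7⁻¹ ≡ 2 (mod 13), so λ ≡ 3.
  x = λ² - 12 - 6 = 9 - 18 ≡ 4; y = λ·(12 - 4) - 2 ≡ 9. → (4, 9)
7P: (4, 9) + (6, 10). λ = (10 - 9)/(6 - 4) ≡ 1/2 mod 13. 2⁻¹ ≡ 7 (mod 13) since 2·7 = 14 ≡ 1, so λ ≡ 7.
  x = λ² - 4 - 6 = 49 - 10 ≡ 0; y = λ·(4 - 0) - 9 ≡ 6. → (0, 6)
8P: (0, 6) + (6, 10). λ = (10 - 6)/(6 - 0) ≡ 4/6 mod 13. 6⁻¹ ≡ 11 (mod 13) since 6·11 = 66 ≡ 1, so λ ≡ 5.
  x = λ² - 0 - 6 = 25 - 6 ≡ 6; y = λ·(0 - 6) - 6 ≡ 3. → (6, 3)
9P: (6, 3) + (6, 10): same x and y₁ ≡ -y₂, so the sum is 𝒪.
9P = 𝒪, so the order is 9.

9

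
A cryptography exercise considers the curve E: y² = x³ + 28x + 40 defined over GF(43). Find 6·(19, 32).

Write G = (19, 32).
Double-and-add on 6 = (110)₂. Start with G = (19, 32) for the leading 1-bit.
double: tangent at (19, 32): λ = (3·19² + 28)/(2·32) ≡ 36/21. 21⁻¹ ≡ 41 (mod 43) since 21·41 = 861 ≡ 1, so λ ≡ 36·41 ≡ 14.
  x = λ² - 19 - 19 = 196 - 38 ≡ 29; y = λ·(19 - 29) - 32 ≡ 0. → (29, 0)
add G: (29, 0) + (19, 32). λ = (32 - 0)/(19 - 29) ≡ 32/33 mod 43. 33⁻¹ ≡ 30 (mod 43) since 33·30 = 990 ≡ 1, so λ ≡ 14.
  x = λ² - 29 - 19 = 196 - 48 ≡ 19; y = λ·(29 - 19) - 0 ≡ 11. → (19, 11)
double: tangent at (19, 11): λ = (3·19² + 28)/(2·11) ≡ 36/22. 22⁻¹ ≡ 2 (mod 43) since 22·2 = 44 ≡ 1, so λ ≡ 36·2 ≡ 29.
  x = λ² - 19 - 19 = 841 - 38 ≡ 29; y = λ·(19 - 29) - 11 ≡ 0. → (29, 0)

(29, 0)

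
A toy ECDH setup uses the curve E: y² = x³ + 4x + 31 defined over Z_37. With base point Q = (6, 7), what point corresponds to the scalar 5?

Repeated addition: build up to 5Q.
2Q: tangent at (6, 7): λ = (3·6² + 4)/(2·7) ≡ 1/14. 14⁻¹ ≡ 8 (mod 37) since 14·8 = 112 ≡ 1, so λ ≡ 1·8 ≡ 8.
  x = λ² - 6 - 6 = 64 - 12 ≡ 15; y = λ·(6 - 15) - 7 ≡ 32. → (15, 32)
3Q: (15, 32) + (6, 7). λ = (7 - 32)/(6 - 15) ≡ 12/28 mod 37. 28⁻¹ ≡ 4 (mod 37) since 28·4 = 112 ≡ 1, so λ ≡ 11.
  x = λ² - 15 - 6 = 121 - 21 ≡ 26; y = λ·(15 - 26) - 32 ≡ 32. → (26, 32)
4Q: (26, 32) + (6, 7). λ = (7 - 32)/(6 - 26) ≡ 12/17 mod 37. 17⁻¹ ≡ 24 (mod 37), so λ ≡ 29.
  x = λ² - 26 - 6 = 841 - 32 ≡ 32; y = λ·(26 - 32) - 32 ≡ 16. → (32, 16)
5Q: (32, 16) + (6, 7). λ = (7 - 16)/(6 - 32) ≡ 28/11 mod 37. 11⁻¹ ≡ 27 (mod 37) since 11·27 = 297 ≡ 1, so λ ≡ 16.
  x = λ² - 32 - 6 = 256 - 38 ≡ 33; y = λ·(32 - 33) - 16 ≡ 5. → (33, 5)

(33, 5)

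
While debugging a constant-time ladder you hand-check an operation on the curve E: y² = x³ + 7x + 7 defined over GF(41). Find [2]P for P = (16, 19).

tangent at (16, 19): λ = (3·16² + 7)/(2·19) ≡ 37/38. 38⁻¹ ≡ 27 (mod 41), so λ ≡ 37·27 ≡ 15.
  x = λ² - 16 - 16 = 225 - 32 ≡ 29; y = λ·(16 - 29) - 19 ≡ 32. → (29, 32)

(29, 32)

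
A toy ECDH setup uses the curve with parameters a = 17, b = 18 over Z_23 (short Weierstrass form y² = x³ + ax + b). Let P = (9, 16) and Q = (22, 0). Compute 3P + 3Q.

First 3P:
Repeated addition: build up to 3P.
2P: tangent at (9, 16): λ = (3·9² + 17)/(2·16) ≡ 7/9. 9⁻¹ ≡ 18 (mod 23), so λ ≡ 7·18 ≡ 11.
  x = λ² - 9 - 9 = 121 - 18 ≡ 11; y = λ·(9 - 11) - 16 ≡ 8. → (11, 8)
3P: (11, 8) + (9, 16). λ = (16 - 8)/(9 - 11) ≡ 8/21 mod 23. 21⁻¹ ≡ 11 (mod 23) since 21·11 = 231 ≡ 1, so λ ≡ 19.
  x = λ² - 11 - 9 = 361 - 20 ≡ 19; y = λ·(11 - 19) - 8 ≡ 1. → (19, 1)
3P = (19, 1).
Next 3Q:
Repeated addition: build up to 3Q.
2Q: (22, 0) + (22, 0): same x and y₁ ≡ -y₂, so the sum is O.
3Q: O + (22, 0) = (22, 0) (identity).
3Q = (22, 0).
Finally 3P + 3Q:
(19, 1) + (22, 0). λ = (0 - 1)/(22 - 19) ≡ 22/3 mod 23. 3⁻¹ ≡ 8 (mod 23), so λ ≡ 15.
  x = λ² - 19 - 22 = 225 - 41 ≡ 0; y = λ·(19 - 0) - 1 ≡ 8. → (0, 8)

(0, 8)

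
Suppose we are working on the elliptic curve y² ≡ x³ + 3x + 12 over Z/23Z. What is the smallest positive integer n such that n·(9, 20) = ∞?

7

2P: tangent at (9, 20): λ = (3·9² + 3)/(2·20) ≡ 16/17. 17⁻¹ ≡ 19 (mod 23), so λ ≡ 16·19 ≡ 5.
  x = λ² - 9 - 9 = 25 - 18 ≡ 7; y = λ·(9 - 7) - 20 ≡ 13. → (7, 13)
3P: (7, 13) + (9, 20). λ = (20 - 13)/(9 - 7) ≡ 7/2 mod 23. 2⁻¹ ≡ 12 (mod 23), so λ ≡ 15.
  x = λ² - 7 - 9 = 225 - 16 ≡ 2; y = λ·(7 - 2) - 13 ≡ 16. → (2, 16)
4P: (2, 16) + (9, 20). λ = (20 - 16)/(9 - 2) ≡ 4/7 mod 23. 7⁻¹ ≡ 10 (mod 23), so λ ≡ 17.
  x = λ² - 2 - 9 = 289 - 11 ≡ 2; y = λ·(2 - 2) - 16 ≡ 7. → (2, 7)
5P: (2, 7) + (9, 20). λ = (20 - 7)/(9 - 2) ≡ 13/7 mod 23. 7⁻¹ ≡ 10 (mod 23) since 7·10 = 70 ≡ 1, so λ ≡ 15.
  x = λ² - 2 - 9 = 225 - 11 ≡ 7; y = λ·(2 - 7) - 7 ≡ 10. → (7, 10)
6P: (7, 10) + (9, 20). λ = (20 - 10)/(9 - 7) ≡ 10/2 mod 23. 2⁻¹ ≡ 12 (mod 23) since 2·12 = 24 ≡ 1, so λ ≡ 5.
  x = λ² - 7 - 9 = 25 - 16 ≡ 9; y = λ·(7 - 9) - 10 ≡ 3. → (9, 3)
7P: (9, 3) + (9, 20): same x and y₁ ≡ -y₂, so the sum is ∞.
7P = ∞, so the order is 7.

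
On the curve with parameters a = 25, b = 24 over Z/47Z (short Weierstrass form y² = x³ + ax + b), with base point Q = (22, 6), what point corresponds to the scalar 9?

Double-and-add on 9 = (1001)₂. Start with Q = (22, 6) for the leading 1-bit.
double: tangent at (22, 6): λ = (3·22² + 25)/(2·6) ≡ 20/12. 12⁻¹ ≡ 4 (mod 47), so λ ≡ 20·4 ≡ 33.
  x = λ² - 22 - 22 = 1089 - 44 ≡ 11; y = λ·(22 - 11) - 6 ≡ 28. → (11, 28)
double: tangent at (11, 28): λ = (3·11² + 25)/(2·28) ≡ 12/9. 9⁻¹ ≡ 21 (mod 47) since 9·21 = 189 ≡ 1, so λ ≡ 12·21 ≡ 17.
  x = λ² - 11 - 11 = 289 - 22 ≡ 32; y = λ·(11 - 32) - 28 ≡ 38. → (32, 38)
double: tangent at (32, 38): λ = (3·32² + 25)/(2·38) ≡ 42/29. 29⁻¹ ≡ 13 (mod 47) since 29·13 = 377 ≡ 1, so λ ≡ 42·13 ≡ 29.
  x = λ² - 32 - 32 = 841 - 64 ≡ 25; y = λ·(32 - 25) - 38 ≡ 24. → (25, 24)
add Q: (25, 24) + (22, 6). λ = (6 - 24)/(22 - 25) ≡ 29/44 mod 47. 44⁻¹ ≡ 31 (mod 47), so λ ≡ 6.
  x = λ² - 25 - 22 = 36 - 47 ≡ 36; y = λ·(25 - 36) - 24 ≡ 4. → (36, 4)

(36, 4)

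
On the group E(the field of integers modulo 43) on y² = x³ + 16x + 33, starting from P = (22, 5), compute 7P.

(15, 6)

Repeated addition: build up to 7P.
2P: tangent at (22, 5): λ = (3·22² + 16)/(2·5) ≡ 6/10. 10⁻¹ ≡ 13 (mod 43) since 10·13 = 130 ≡ 1, so λ ≡ 6·13 ≡ 35.
  x = λ² - 22 - 22 = 1225 - 44 ≡ 20; y = λ·(22 - 20) - 5 ≡ 22. → (20, 22)
3P: (20, 22) + (22, 5). λ = (5 - 22)/(22 - 20) ≡ 26/2 mod 43. 2⁻¹ ≡ 22 (mod 43) since 2·22 = 44 ≡ 1, so λ ≡ 13.
  x = λ² - 20 - 22 = 169 - 42 ≡ 41; y = λ·(20 - 41) - 22 ≡ 6. → (41, 6)
4P: (41, 6) + (22, 5). λ = (5 - 6)/(22 - 41) ≡ 42/24 mod 43. 24⁻¹ ≡ 9 (mod 43), so λ ≡ 34.
  x = λ² - 41 - 22 = 1156 - 63 ≡ 18; y = λ·(41 - 18) - 6 ≡ 2. → (18, 2)
5P: (18, 2) + (22, 5). λ = (5 - 2)/(22 - 18) ≡ 3/4 mod 43. 4⁻¹ ≡ 11 (mod 43), so λ ≡ 33.
  x = λ² - 18 - 22 = 1089 - 40 ≡ 17; y = λ·(18 - 17) - 2 ≡ 31. → (17, 31)
6P: (17, 31) + (22, 5). λ = (5 - 31)/(22 - 17) ≡ 17/5 mod 43. 5⁻¹ ≡ 26 (mod 43) since 5·26 = 130 ≡ 1, so λ ≡ 12.
  x = λ² - 17 - 22 = 144 - 39 ≡ 19; y = λ·(17 - 19) - 31 ≡ 31. → (19, 31)
7P: (19, 31) + (22, 5). λ = (5 - 31)/(22 - 19) ≡ 17/3 mod 43. 3⁻¹ ≡ 29 (mod 43), so λ ≡ 20.
  x = λ² - 19 - 22 = 400 - 41 ≡ 15; y = λ·(19 - 15) - 31 ≡ 6. → (15, 6)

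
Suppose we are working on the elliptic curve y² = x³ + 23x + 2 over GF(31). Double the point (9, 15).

(27, 30)

tangent at (9, 15): λ = (3·9² + 23)/(2·15) ≡ 18/30. 30⁻¹ ≡ 30 (mod 31), so λ ≡ 18·30 ≡ 13.
  x = λ² - 9 - 9 = 169 - 18 ≡ 27; y = λ·(9 - 27) - 15 ≡ 30. → (27, 30)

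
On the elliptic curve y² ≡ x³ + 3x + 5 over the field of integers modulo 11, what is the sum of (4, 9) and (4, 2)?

O

The two points share x = 4 and their y-coordinates satisfy 9 + 2 ≡ 0 (mod 11), so they are inverses. Their sum is 𝒪.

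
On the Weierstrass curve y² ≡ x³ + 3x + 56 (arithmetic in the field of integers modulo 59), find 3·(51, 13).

(9, 35)

Write Q = (51, 13).
Repeated addition: build up to 3Q.
2Q: tangent at (51, 13): λ = (3·51² + 3)/(2·13) ≡ 18/26. 26⁻¹ ≡ 25 (mod 59), so λ ≡ 18·25 ≡ 37.
  x = λ² - 51 - 51 = 1369 - 102 ≡ 28; y = λ·(51 - 28) - 13 ≡ 12. → (28, 12)
3Q: (28, 12) + (51, 13). λ = (13 - 12)/(51 - 28) ≡ 1/23 mod 59. 23⁻¹ ≡ 18 (mod 59), so λ ≡ 18.
  x = λ² - 28 - 51 = 324 - 79 ≡ 9; y = λ·(28 - 9) - 12 ≡ 35. → (9, 35)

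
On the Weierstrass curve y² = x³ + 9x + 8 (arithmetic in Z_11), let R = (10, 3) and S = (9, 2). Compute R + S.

(4, 3)

(10, 3) + (9, 2). λ = (2 - 3)/(9 - 10) ≡ 10/10 mod 11. 10⁻¹ ≡ 10 (mod 11), so λ ≡ 1.
  x = λ² - 10 - 9 = 1 - 19 ≡ 4; y = λ·(10 - 4) - 3 ≡ 3. → (4, 3)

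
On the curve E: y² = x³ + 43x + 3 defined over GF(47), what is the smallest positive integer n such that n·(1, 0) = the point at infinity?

2

2P: (1, 0) + (1, 0): same x and y₁ ≡ -y₂, so the sum is the point at infinity.
2P = the point at infinity, so the order is 2.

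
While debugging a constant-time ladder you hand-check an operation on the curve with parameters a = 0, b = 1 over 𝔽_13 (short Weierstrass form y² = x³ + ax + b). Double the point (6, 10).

tangent at (6, 10): λ = (3·6² + 0)/(2·10) ≡ 4/7. 7⁻¹ ≡ 2 (mod 13), so λ ≡ 4·2 ≡ 8.
  x = λ² - 6 - 6 = 64 - 12 ≡ 0; y = λ·(6 - 0) - 10 ≡ 12. → (0, 12)

(0, 12)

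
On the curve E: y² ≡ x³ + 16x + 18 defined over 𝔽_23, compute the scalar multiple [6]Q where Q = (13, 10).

(5, 19)

Repeated addition: build up to 6Q.
2Q: tangent at (13, 10): λ = (3·13² + 16)/(2·10) ≡ 17/20. 20⁻¹ ≡ 15 (mod 23), so λ ≡ 17·15 ≡ 2.
  x = λ² - 13 - 13 = 4 - 26 ≡ 1; y = λ·(13 - 1) - 10 ≡ 14. → (1, 14)
3Q: (1, 14) + (13, 10). λ = (10 - 14)/(13 - 1) ≡ 19/12 mod 23. 12⁻¹ ≡ 2 (mod 23) since 12·2 = 24 ≡ 1, so λ ≡ 15.
  x = λ² - 1 - 13 = 225 - 14 ≡ 4; y = λ·(1 - 4) - 14 ≡ 10. → (4, 10)
4Q: (4, 10) + (13, 10). λ = (10 - 10)/(13 - 4) ≡ 0/9 mod 23. 9⁻¹ ≡ 18 (mod 23), so λ ≡ 0.
  x = λ² - 4 - 13 = 0 - 17 ≡ 6; y = λ·(4 - 6) - 10 ≡ 13. → (6, 13)
5Q: (6, 13) + (13, 10). λ = (10 - 13)/(13 - 6) ≡ 20/7 mod 23. 7⁻¹ ≡ 10 (mod 23), so λ ≡ 16.
  x = λ² - 6 - 13 = 256 - 19 ≡ 7; y = λ·(6 - 7) - 13 ≡ 17. → (7, 17)
6Q: (7, 17) + (13, 10). λ = (10 - 17)/(13 - 7) ≡ 16/6 mod 23. 6⁻¹ ≡ 4 (mod 23) since 6·4 = 24 ≡ 1, so λ ≡ 18.
  x = λ² - 7 - 13 = 324 - 20 ≡ 5; y = λ·(7 - 5) - 17 ≡ 19. → (5, 19)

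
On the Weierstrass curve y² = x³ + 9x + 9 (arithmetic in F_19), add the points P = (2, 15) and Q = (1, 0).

(13, 10)

(2, 15) + (1, 0). λ = (0 - 15)/(1 - 2) ≡ 4/18 mod 19. 18⁻¹ ≡ 18 (mod 19), so λ ≡ 15.
  x = λ² - 2 - 1 = 225 - 3 ≡ 13; y = λ·(2 - 13) - 15 ≡ 10. → (13, 10)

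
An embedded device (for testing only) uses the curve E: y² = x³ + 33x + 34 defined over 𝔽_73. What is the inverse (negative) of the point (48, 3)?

(48, 70)

-(48, 3) = (48, -3 mod 73) = (48, 70).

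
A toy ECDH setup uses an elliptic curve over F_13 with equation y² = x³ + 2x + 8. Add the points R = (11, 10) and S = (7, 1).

(9, 1)

(11, 10) + (7, 1). λ = (1 - 10)/(7 - 11) ≡ 4/9 mod 13. 9⁻¹ ≡ 3 (mod 13), so λ ≡ 12.
  x = λ² - 11 - 7 = 144 - 18 ≡ 9; y = λ·(11 - 9) - 10 ≡ 1. → (9, 1)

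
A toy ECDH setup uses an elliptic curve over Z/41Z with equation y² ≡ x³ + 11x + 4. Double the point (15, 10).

tangent at (15, 10): λ = (3·15² + 11)/(2·10) ≡ 30/20. 20⁻¹ ≡ 39 (mod 41) since 20·39 = 780 ≡ 1, so λ ≡ 30·39 ≡ 22.
  x = λ² - 15 - 15 = 484 - 30 ≡ 3; y = λ·(15 - 3) - 10 ≡ 8. → (3, 8)

(3, 8)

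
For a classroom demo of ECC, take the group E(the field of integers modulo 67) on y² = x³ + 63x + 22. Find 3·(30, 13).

Write G = (30, 13).
Repeated addition: build up to 3G.
2G: tangent at (30, 13): λ = (3·30² + 63)/(2·13) ≡ 16/26. 26⁻¹ ≡ 49 (mod 67), so λ ≡ 16·49 ≡ 47.
  x = λ² - 30 - 30 = 2209 - 60 ≡ 5; y = λ·(30 - 5) - 13 ≡ 23. → (5, 23)
3G: (5, 23) + (30, 13). λ = (13 - 23)/(30 - 5) ≡ 57/25 mod 67. 25⁻¹ ≡ 59 (mod 67), so λ ≡ 13.
  x = λ² - 5 - 30 = 169 - 35 ≡ 0; y = λ·(5 - 0) - 23 ≡ 42. → (0, 42)

(0, 42)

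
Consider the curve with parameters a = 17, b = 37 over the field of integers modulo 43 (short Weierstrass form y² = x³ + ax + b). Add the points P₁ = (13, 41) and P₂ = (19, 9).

(6, 22)

(13, 41) + (19, 9). λ = (9 - 41)/(19 - 13) ≡ 11/6 mod 43. 6⁻¹ ≡ 36 (mod 43) since 6·36 = 216 ≡ 1, so λ ≡ 9.
  x = λ² - 13 - 19 = 81 - 32 ≡ 6; y = λ·(13 - 6) - 41 ≡ 22. → (6, 22)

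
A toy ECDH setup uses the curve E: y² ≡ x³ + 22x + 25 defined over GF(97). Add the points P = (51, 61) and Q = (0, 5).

(55, 24)

(51, 61) + (0, 5). λ = (5 - 61)/(0 - 51) ≡ 41/46 mod 97. 46⁻¹ ≡ 19 (mod 97), so λ ≡ 3.
  x = λ² - 51 - 0 = 9 - 51 ≡ 55; y = λ·(51 - 55) - 61 ≡ 24. → (55, 24)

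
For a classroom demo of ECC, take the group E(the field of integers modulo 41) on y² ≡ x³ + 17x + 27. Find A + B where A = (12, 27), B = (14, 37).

(12, 27) + (14, 37). λ = (37 - 27)/(14 - 12) ≡ 10/2 mod 41. 2⁻¹ ≡ 21 (mod 41), so λ ≡ 5.
  x = λ² - 12 - 14 = 25 - 26 ≡ 40; y = λ·(12 - 40) - 27 ≡ 38. → (40, 38)

(40, 38)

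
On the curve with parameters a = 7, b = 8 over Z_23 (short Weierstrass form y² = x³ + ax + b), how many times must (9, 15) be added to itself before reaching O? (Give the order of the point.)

10

2P: tangent at (9, 15): λ = (3·9² + 7)/(2·15) ≡ 20/7. 7⁻¹ ≡ 10 (mod 23) since 7·10 = 70 ≡ 1, so λ ≡ 20·10 ≡ 16.
  x = λ² - 9 - 9 = 256 - 18 ≡ 8; y = λ·(9 - 8) - 15 ≡ 1. → (8, 1)
3P: (8, 1) + (9, 15). λ = (15 - 1)/(9 - 8) ≡ 14/1 mod 23. 1⁻¹ ≡ 1 (mod 23) since 1·1 = 1 ≡ 1, so λ ≡ 14.
  x = λ² - 8 - 9 = 196 - 17 ≡ 18; y = λ·(8 - 18) - 1 ≡ 20. → (18, 20)
4P: (18, 20) + (9, 15). λ = (15 - 20)/(9 - 18) ≡ 18/14 mod 23. 14⁻¹ ≡ 5 (mod 23), so λ ≡ 21.
  x = λ² - 18 - 9 = 441 - 27 ≡ 0; y = λ·(18 - 0) - 20 ≡ 13. → (0, 13)
5P: (0, 13) + (9, 15). λ = (15 - 13)/(9 - 0) ≡ 2/9 mod 23. 9⁻¹ ≡ 18 (mod 23), so λ ≡ 13.
  x = λ² - 0 - 9 = 169 - 9 ≡ 22; y = λ·(0 - 22) - 13 ≡ 0. → (22, 0)
6P: (22, 0) + (9, 15). λ = (15 - 0)/(9 - 22) ≡ 15/10 mod 23. 10⁻¹ ≡ 7 (mod 23), so λ ≡ 13.
  x = λ² - 22 - 9 = 169 - 31 ≡ 0; y = λ·(22 - 0) - 0 ≡ 10. → (0, 10)
7P: (0, 10) + (9, 15). λ = (15 - 10)/(9 - 0) ≡ 5/9 mod 23. 9⁻¹ ≡ 18 (mod 23) since 9·18 = 162 ≡ 1, so λ ≡ 21.
  x = λ² - 0 - 9 = 441 - 9 ≡ 18; y = λ·(0 - 18) - 10 ≡ 3. → (18, 3)
8P: (18, 3) + (9, 15). λ = (15 - 3)/(9 - 18) ≡ 12/14 mod 23. 14⁻¹ ≡ 5 (mod 23), so λ ≡ 14.
  x = λ² - 18 - 9 = 196 - 27 ≡ 8; y = λ·(18 - 8) - 3 ≡ 22. → (8, 22)
9P: (8, 22) + (9, 15). λ = (15 - 22)/(9 - 8) ≡ 16/1 mod 23. 1⁻¹ ≡ 1 (mod 23), so λ ≡ 16.
  x = λ² - 8 - 9 = 256 - 17 ≡ 9; y = λ·(8 - 9) - 22 ≡ 8. → (9, 8)
10P: (9, 8) + (9, 15): same x and y₁ ≡ -y₂, so the sum is O.
10P = O, so the order is 10.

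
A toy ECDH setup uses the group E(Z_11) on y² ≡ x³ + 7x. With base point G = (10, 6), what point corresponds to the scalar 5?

(10, 5)

Double-and-add on 5 = (101)₂. Start with G = (10, 6) for the leading 1-bit.
double: tangent at (10, 6): λ = (3·10² + 7)/(2·6) ≡ 10/1. 1⁻¹ ≡ 1 (mod 11), so λ ≡ 10·1 ≡ 10.
  x = λ² - 10 - 10 = 100 - 20 ≡ 3; y = λ·(10 - 3) - 6 ≡ 9. → (3, 9)
double: tangent at (3, 9): λ = (3·3² + 7)/(2·9) ≡ 1/7. 7⁻¹ ≡ 8 (mod 11) since 7·8 = 56 ≡ 1, so λ ≡ 1·8 ≡ 8.
  x = λ² - 3 - 3 = 64 - 6 ≡ 3; y = λ·(3 - 3) - 9 ≡ 2. → (3, 2)
add G: (3, 2) + (10, 6). λ = (6 - 2)/(10 - 3) ≡ 4/7 mod 11. 7⁻¹ ≡ 8 (mod 11), so λ ≡ 10.
  x = λ² - 3 - 10 = 100 - 13 ≡ 10; y = λ·(3 - 10) - 2 ≡ 5. → (10, 5)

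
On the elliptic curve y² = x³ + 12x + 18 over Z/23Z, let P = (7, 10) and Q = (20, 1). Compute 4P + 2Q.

(2, 2)

First 4P:
Double-and-add on 4 = (100)₂. Start with P = (7, 10) for the leading 1-bit.
double: tangent at (7, 10): λ = (3·7² + 12)/(2·10) ≡ 21/20. 20⁻¹ ≡ 15 (mod 23), so λ ≡ 21·15 ≡ 16.
  x = λ² - 7 - 7 = 256 - 14 ≡ 12; y = λ·(7 - 12) - 10 ≡ 2. → (12, 2)
double: tangent at (12, 2): λ = (3·12² + 12)/(2·2) ≡ 7/4. 4⁻¹ ≡ 6 (mod 23), so λ ≡ 7·6 ≡ 19.
  x = λ² - 12 - 12 = 361 - 24 ≡ 15; y = λ·(12 - 15) - 2 ≡ 10. → (15, 10)
4P = (15, 10).
Next 2Q:
Repeated addition: build up to 2Q.
2Q: tangent at (20, 1): λ = (3·20² + 12)/(2·1) ≡ 16/2. 2⁻¹ ≡ 12 (mod 23), so λ ≡ 16·12 ≡ 8.
  x = λ² - 20 - 20 = 64 - 40 ≡ 1; y = λ·(20 - 1) - 1 ≡ 13. → (1, 13)
2Q = (1, 13).
Finally 4P + 2Q:
(15, 10) + (1, 13). λ = (13 - 10)/(1 - 15) ≡ 3/9 mod 23. 9⁻¹ ≡ 18 (mod 23), so λ ≡ 8.
  x = λ² - 15 - 1 = 64 - 16 ≡ 2; y = λ·(15 - 2) - 10 ≡ 2. → (2, 2)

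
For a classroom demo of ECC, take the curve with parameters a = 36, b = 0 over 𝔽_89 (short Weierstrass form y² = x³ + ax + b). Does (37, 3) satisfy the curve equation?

y² = 3² ≡ 9; x³ + 36x + 0 = 51985 ≡ 9 (mod 89). 9 = 9.

yes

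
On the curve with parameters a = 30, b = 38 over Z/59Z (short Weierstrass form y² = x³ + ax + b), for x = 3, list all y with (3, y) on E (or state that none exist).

x³ + 30x + 38 = 155 ≡ 37 (mod 59).
37 is a non-residue mod 59; no y exists.

none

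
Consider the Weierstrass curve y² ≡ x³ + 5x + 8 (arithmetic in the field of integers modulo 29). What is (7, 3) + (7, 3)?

tangent at (7, 3): λ = (3·7² + 5)/(2·3) ≡ 7/6. 6⁻¹ ≡ 5 (mod 29) since 6·5 = 30 ≡ 1, so λ ≡ 7·5 ≡ 6.
  x = λ² - 7 - 7 = 36 - 14 ≡ 22; y = λ·(7 - 22) - 3 ≡ 23. → (22, 23)

(22, 23)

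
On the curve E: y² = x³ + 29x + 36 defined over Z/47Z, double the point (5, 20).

(40, 30)

tangent at (5, 20): λ = (3·5² + 29)/(2·20) ≡ 10/40. 40⁻¹ ≡ 20 (mod 47) since 40·20 = 800 ≡ 1, so λ ≡ 10·20 ≡ 12.
  x = λ² - 5 - 5 = 144 - 10 ≡ 40; y = λ·(5 - 40) - 20 ≡ 30. → (40, 30)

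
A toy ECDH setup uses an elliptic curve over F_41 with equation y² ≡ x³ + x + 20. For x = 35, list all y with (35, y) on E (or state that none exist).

none

x³ + 1x + 20 = 42930 ≡ 3 (mod 41).
3 is a non-residue mod 41; no y exists.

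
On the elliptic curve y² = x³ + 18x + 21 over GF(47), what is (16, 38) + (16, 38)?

tangent at (16, 38): λ = (3·16² + 18)/(2·38) ≡ 34/29. 29⁻¹ ≡ 13 (mod 47) since 29·13 = 377 ≡ 1, so λ ≡ 34·13 ≡ 19.
  x = λ² - 16 - 16 = 361 - 32 ≡ 0; y = λ·(16 - 0) - 38 ≡ 31. → (0, 31)

(0, 31)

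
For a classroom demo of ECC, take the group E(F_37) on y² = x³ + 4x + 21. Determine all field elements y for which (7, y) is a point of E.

x³ + 4x + 21 = 392 ≡ 22 (mod 37).
22 is a non-residue mod 37; no y exists.

none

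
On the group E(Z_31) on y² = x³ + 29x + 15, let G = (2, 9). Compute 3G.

(6, 8)

Repeated addition: build up to 3G.
2G: tangent at (2, 9): λ = (3·2² + 29)/(2·9) ≡ 10/18. 18⁻¹ ≡ 19 (mod 31) since 18·19 = 342 ≡ 1, so λ ≡ 10·19 ≡ 4.
  x = λ² - 2 - 2 = 16 - 4 ≡ 12; y = λ·(2 - 12) - 9 ≡ 13. → (12, 13)
3G: (12, 13) + (2, 9). λ = (9 - 13)/(2 - 12) ≡ 27/21 mod 31. 21⁻¹ ≡ 3 (mod 31) since 21·3 = 63 ≡ 1, so λ ≡ 19.
  x = λ² - 12 - 2 = 361 - 14 ≡ 6; y = λ·(12 - 6) - 13 ≡ 8. → (6, 8)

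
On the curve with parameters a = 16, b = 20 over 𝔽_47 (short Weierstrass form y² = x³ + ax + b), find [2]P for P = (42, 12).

tangent at (42, 12): λ = (3·42² + 16)/(2·12) ≡ 44/24. 24⁻¹ ≡ 2 (mod 47), so λ ≡ 44·2 ≡ 41.
  x = λ² - 42 - 42 = 1681 - 84 ≡ 46; y = λ·(42 - 46) - 12 ≡ 12. → (46, 12)

(46, 12)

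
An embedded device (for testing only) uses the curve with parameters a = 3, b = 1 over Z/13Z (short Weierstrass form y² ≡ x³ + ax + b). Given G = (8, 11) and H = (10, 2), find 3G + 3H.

First 3G:
Repeated addition: build up to 3G.
2G: tangent at (8, 11): λ = (3·8² + 3)/(2·11) ≡ 0/9. 9⁻¹ ≡ 3 (mod 13), so λ ≡ 0·3 ≡ 0.
  x = λ² - 8 - 8 = 0 - 16 ≡ 10; y = λ·(8 - 10) - 11 ≡ 2. → (10, 2)
3G: (10, 2) + (8, 11). λ = (11 - 2)/(8 - 10) ≡ 9/11 mod 13. 11⁻¹ ≡ 6 (mod 13) since 11·6 = 66 ≡ 1, so λ ≡ 2.
  x = λ² - 10 - 8 = 4 - 18 ≡ 12; y = λ·(10 - 12) - 2 ≡ 7. → (12, 7)
3G = (12, 7).
Next 3H:
Repeated addition: build up to 3H.
2H: tangent at (10, 2): λ = (3·10² + 3)/(2·2) ≡ 4/4. 4⁻¹ ≡ 10 (mod 13) since 4·10 = 40 ≡ 1, so λ ≡ 4·10 ≡ 1.
  x = λ² - 10 - 10 = 1 - 20 ≡ 7; y = λ·(10 - 7) - 2 ≡ 1. → (7, 1)
3H: (7, 1) + (10, 2). λ = (2 - 1)/(10 - 7) ≡ 1/3 mod 13. 3⁻¹ ≡ 9 (mod 13) since 3·9 = 27 ≡ 1, so λ ≡ 9.
  x = λ² - 7 - 10 = 81 - 17 ≡ 12; y = λ·(7 - 12) - 1 ≡ 6. → (12, 6)
3H = (12, 6).
Finally 3G + 3H:
(12, 7) + (12, 6): same x and y₁ ≡ -y₂, so the sum is the point at infinity.

O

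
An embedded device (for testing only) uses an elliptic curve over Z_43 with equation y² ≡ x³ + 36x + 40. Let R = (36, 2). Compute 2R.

tangent at (36, 2): λ = (3·36² + 36)/(2·2) ≡ 11/4. 4⁻¹ ≡ 11 (mod 43) since 4·11 = 44 ≡ 1, so λ ≡ 11·11 ≡ 35.
  x = λ² - 36 - 36 = 1225 - 72 ≡ 35; y = λ·(36 - 35) - 2 ≡ 33. → (35, 33)

(35, 33)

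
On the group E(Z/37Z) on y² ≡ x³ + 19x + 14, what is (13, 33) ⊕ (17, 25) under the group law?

(11, 0)

(13, 33) + (17, 25). λ = (25 - 33)/(17 - 13) ≡ 29/4 mod 37. 4⁻¹ ≡ 28 (mod 37) since 4·28 = 112 ≡ 1, so λ ≡ 35.
  x = λ² - 13 - 17 = 1225 - 30 ≡ 11; y = λ·(13 - 11) - 33 ≡ 0. → (11, 0)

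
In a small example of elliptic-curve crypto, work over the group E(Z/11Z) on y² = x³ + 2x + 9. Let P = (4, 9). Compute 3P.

(8, 3)

Repeated addition: build up to 3P.
2P: tangent at (4, 9): λ = (3·4² + 2)/(2·9) ≡ 6/7. 7⁻¹ ≡ 8 (mod 11), so λ ≡ 6·8 ≡ 4.
  x = λ² - 4 - 4 = 16 - 8 ≡ 8; y = λ·(4 - 8) - 9 ≡ 8. → (8, 8)
3P: (8, 8) + (4, 9). λ = (9 - 8)/(4 - 8) ≡ 1/7 mod 11. 7⁻¹ ≡ 8 (mod 11) since 7·8 = 56 ≡ 1, so λ ≡ 8.
  x = λ² - 8 - 4 = 64 - 12 ≡ 8; y = λ·(8 - 8) - 8 ≡ 3. → (8, 3)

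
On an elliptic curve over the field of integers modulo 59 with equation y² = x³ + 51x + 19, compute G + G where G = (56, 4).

(31, 48)

tangent at (56, 4): λ = (3·56² + 51)/(2·4) ≡ 19/8. 8⁻¹ ≡ 37 (mod 59) since 8·37 = 296 ≡ 1, so λ ≡ 19·37 ≡ 54.
  x = λ² - 56 - 56 = 2916 - 112 ≡ 31; y = λ·(56 - 31) - 4 ≡ 48. → (31, 48)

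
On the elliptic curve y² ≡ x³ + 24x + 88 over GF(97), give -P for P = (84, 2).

-(84, 2) = (84, -2 mod 97) = (84, 95).

(84, 95)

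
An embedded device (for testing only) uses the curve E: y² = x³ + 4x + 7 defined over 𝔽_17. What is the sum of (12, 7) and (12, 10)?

The two points share x = 12 and their y-coordinates satisfy 7 + 10 ≡ 0 (mod 17), so they are inverses. Their sum is O.

O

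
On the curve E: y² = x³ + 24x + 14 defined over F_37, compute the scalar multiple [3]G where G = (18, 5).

(13, 28)

Repeated addition: build up to 3G.
2G: tangent at (18, 5): λ = (3·18² + 24)/(2·5) ≡ 34/10. 10⁻¹ ≡ 26 (mod 37) since 10·26 = 260 ≡ 1, so λ ≡ 34·26 ≡ 33.
  x = λ² - 18 - 18 = 1089 - 36 ≡ 17; y = λ·(18 - 17) - 5 ≡ 28. → (17, 28)
3G: (17, 28) + (18, 5). λ = (5 - 28)/(18 - 17) ≡ 14/1 mod 37. 1⁻¹ ≡ 1 (mod 37) since 1·1 = 1 ≡ 1, so λ ≡ 14.
  x = λ² - 17 - 18 = 196 - 35 ≡ 13; y = λ·(17 - 13) - 28 ≡ 28. → (13, 28)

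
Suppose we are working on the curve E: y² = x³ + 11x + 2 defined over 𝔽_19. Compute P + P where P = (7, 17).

(12, 0)

tangent at (7, 17): λ = (3·7² + 11)/(2·17) ≡ 6/15. 15⁻¹ ≡ 14 (mod 19) since 15·14 = 210 ≡ 1, so λ ≡ 6·14 ≡ 8.
  x = λ² - 7 - 7 = 64 - 14 ≡ 12; y = λ·(7 - 12) - 17 ≡ 0. → (12, 0)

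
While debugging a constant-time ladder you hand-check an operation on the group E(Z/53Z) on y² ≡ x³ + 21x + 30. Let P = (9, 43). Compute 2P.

tangent at (9, 43): λ = (3·9² + 21)/(2·43) ≡ 52/33. 33⁻¹ ≡ 45 (mod 53), so λ ≡ 52·45 ≡ 8.
  x = λ² - 9 - 9 = 64 - 18 ≡ 46; y = λ·(9 - 46) - 43 ≡ 32. → (46, 32)

(46, 32)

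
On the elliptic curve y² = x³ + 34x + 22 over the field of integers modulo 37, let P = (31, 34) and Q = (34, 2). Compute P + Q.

(31, 34) + (34, 2). λ = (2 - 34)/(34 - 31) ≡ 5/3 mod 37. 3⁻¹ ≡ 25 (mod 37), so λ ≡ 14.
  x = λ² - 31 - 34 = 196 - 65 ≡ 20; y = λ·(31 - 20) - 34 ≡ 9. → (20, 9)

(20, 9)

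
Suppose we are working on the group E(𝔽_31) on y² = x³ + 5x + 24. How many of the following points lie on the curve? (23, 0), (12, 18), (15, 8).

2

(23, 0): 0² ≡ 0, rhs ≡ 30 → off.
(12, 18): 18² ≡ 14, rhs ≡ 14 → on.
(15, 8): 8² ≡ 2, rhs ≡ 2 → on.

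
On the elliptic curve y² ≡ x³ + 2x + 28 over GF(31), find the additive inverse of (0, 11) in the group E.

(0, 20)

-(0, 11) = (0, -11 mod 31) = (0, 20).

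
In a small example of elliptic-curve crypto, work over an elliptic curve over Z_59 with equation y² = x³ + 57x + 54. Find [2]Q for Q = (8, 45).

(46, 19)

tangent at (8, 45): λ = (3·8² + 57)/(2·45) ≡ 13/31. 31⁻¹ ≡ 40 (mod 59), so λ ≡ 13·40 ≡ 48.
  x = λ² - 8 - 8 = 2304 - 16 ≡ 46; y = λ·(8 - 46) - 45 ≡ 19. → (46, 19)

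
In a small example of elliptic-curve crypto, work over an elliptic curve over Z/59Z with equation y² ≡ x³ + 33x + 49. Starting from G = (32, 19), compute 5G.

(0, 7)

Repeated addition: build up to 5G.
2G: tangent at (32, 19): λ = (3·32² + 33)/(2·19) ≡ 37/38. 38⁻¹ ≡ 14 (mod 59), so λ ≡ 37·14 ≡ 46.
  x = λ² - 32 - 32 = 2116 - 64 ≡ 46; y = λ·(32 - 46) - 19 ≡ 45. → (46, 45)
3G: (46, 45) + (32, 19). λ = (19 - 45)/(32 - 46) ≡ 33/45 mod 59. 45⁻¹ ≡ 21 (mod 59), so λ ≡ 44.
  x = λ² - 46 - 32 = 1936 - 78 ≡ 29; y = λ·(46 - 29) - 45 ≡ 54. → (29, 54)
4G: (29, 54) + (32, 19). λ = (19 - 54)/(32 - 29) ≡ 24/3 mod 59. 3⁻¹ ≡ 20 (mod 59), so λ ≡ 8.
  x = λ² - 29 - 32 = 64 - 61 ≡ 3; y = λ·(29 - 3) - 54 ≡ 36. → (3, 36)
5G: (3, 36) + (32, 19). λ = (19 - 36)/(32 - 3) ≡ 42/29 mod 59. 29⁻¹ ≡ 57 (mod 59) since 29·57 = 1653 ≡ 1, so λ ≡ 34.
  x = λ² - 3 - 32 = 1156 - 35 ≡ 0; y = λ·(3 - 0) - 36 ≡ 7. → (0, 7)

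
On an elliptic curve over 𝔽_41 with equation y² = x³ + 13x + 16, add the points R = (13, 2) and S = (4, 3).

(13, 2) + (4, 3). λ = (3 - 2)/(4 - 13) ≡ 1/32 mod 41. 32⁻¹ ≡ 9 (mod 41), so λ ≡ 9.
  x = λ² - 13 - 4 = 81 - 17 ≡ 23; y = λ·(13 - 23) - 2 ≡ 31. → (23, 31)

(23, 31)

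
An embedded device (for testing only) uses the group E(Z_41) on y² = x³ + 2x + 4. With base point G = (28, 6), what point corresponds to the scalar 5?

(33, 38)

Double-and-add on 5 = (101)₂. Start with G = (28, 6) for the leading 1-bit.
double: tangent at (28, 6): λ = (3·28² + 2)/(2·6) ≡ 17/12. 12⁻¹ ≡ 24 (mod 41) since 12·24 = 288 ≡ 1, so λ ≡ 17·24 ≡ 39.
  x = λ² - 28 - 28 = 1521 - 56 ≡ 30; y = λ·(28 - 30) - 6 ≡ 39. → (30, 39)
double: tangent at (30, 39): λ = (3·30² + 2)/(2·39) ≡ 37/37. 37⁻¹ ≡ 10 (mod 41) since 37·10 = 370 ≡ 1, so λ ≡ 37·10 ≡ 1.
  x = λ² - 30 - 30 = 1 - 60 ≡ 23; y = λ·(30 - 23) - 39 ≡ 9. → (23, 9)
add G: (23, 9) + (28, 6). λ = (6 - 9)/(28 - 23) ≡ 38/5 mod 41. 5⁻¹ ≡ 33 (mod 41), so λ ≡ 24.
  x = λ² - 23 - 28 = 576 - 51 ≡ 33; y = λ·(23 - 33) - 9 ≡ 38. → (33, 38)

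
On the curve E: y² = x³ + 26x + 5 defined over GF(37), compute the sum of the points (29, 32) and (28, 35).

(26, 33)

(29, 32) + (28, 35). λ = (35 - 32)/(28 - 29) ≡ 3/36 mod 37. 36⁻¹ ≡ 36 (mod 37), so λ ≡ 34.
  x = λ² - 29 - 28 = 1156 - 57 ≡ 26; y = λ·(29 - 26) - 32 ≡ 33. → (26, 33)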